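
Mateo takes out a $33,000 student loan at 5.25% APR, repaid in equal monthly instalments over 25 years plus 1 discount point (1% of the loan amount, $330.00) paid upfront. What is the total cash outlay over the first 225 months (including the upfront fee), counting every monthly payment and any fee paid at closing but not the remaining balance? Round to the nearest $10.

$44,820

Monthly rate = 5.25%/12 = 0.0043750; payment = 33,000 × 0.0043750 / (1 − (1+0.0043750)^−300) = $197.75.
Total outlay = 225 × $197.75 + $330.00 = $44,823.75.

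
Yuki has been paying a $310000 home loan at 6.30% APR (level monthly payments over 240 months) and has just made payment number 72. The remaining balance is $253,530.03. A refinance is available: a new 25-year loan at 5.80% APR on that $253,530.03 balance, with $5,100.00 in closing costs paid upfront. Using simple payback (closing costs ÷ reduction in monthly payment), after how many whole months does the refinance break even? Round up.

Current payment = 310,000 × 6.3%/12 / (1 − (1+0.0052500)^−240) = $2,274.92.
Refinanced payment = 253,530.03 × 0.0048333 / (1 − (1+0.0048333)^−300) = $1,602.64.
Monthly savings = $2,274.92 − $1,602.64 = $672.28.
Break-even = $5,100.00 / $672.28 = 7.59 → 8 months.

8 months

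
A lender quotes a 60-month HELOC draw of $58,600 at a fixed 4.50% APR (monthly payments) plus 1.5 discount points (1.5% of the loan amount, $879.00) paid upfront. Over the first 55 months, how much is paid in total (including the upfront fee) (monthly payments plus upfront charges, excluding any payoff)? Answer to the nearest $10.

$60,970

Monthly rate = 4.5%/12 = 0.0037500; payment = 58,600 × 0.0037500 / (1 − (1+0.0037500)^−60) = $1,092.48.
Total outlay = 55 × $1,092.48 + $879.00 = $60,965.40.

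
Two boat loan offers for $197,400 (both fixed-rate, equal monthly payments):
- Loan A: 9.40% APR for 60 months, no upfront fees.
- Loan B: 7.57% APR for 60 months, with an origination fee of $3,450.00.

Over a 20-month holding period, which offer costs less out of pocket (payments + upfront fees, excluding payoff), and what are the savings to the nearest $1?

Loan B by $31

Loan A: monthly rate = 9.4%/12 = 0.0078333; payment = 197,400 × 0.0078333 / (1 − (1+0.0078333)^−60) = $4,136.13.
Loan B: at 7.57% the monthly rate is 0.0063083, so the payment is 197,400 × 0.0063083 / (1 − 1.0063083^−60) = $3,962.06.
Over 20 months: Loan A costs 20 × $4,136.13 = $82,722.60; Loan B costs 20 × $3,962.06 + $3,450.00 = $82,691.20.
Loan B is cheaper by $82,722.60 − $82,691.20 = $31.40.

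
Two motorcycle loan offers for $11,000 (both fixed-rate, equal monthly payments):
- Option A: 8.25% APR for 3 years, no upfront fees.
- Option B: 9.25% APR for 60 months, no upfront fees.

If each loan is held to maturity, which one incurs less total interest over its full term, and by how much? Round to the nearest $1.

Option A: at 8.25% the monthly rate is 0.0068750, so the payment is 11,000 × 0.0068750 / (1 − 1.0068750^−36) = $345.97.
Total interest on Option A = 36 × $345.97 − $11,000 = $1,454.92.
Option B: monthly rate = 9.25%/12 = 0.0077083; payment = 11,000 × 0.0077083 / (1 − (1+0.0077083)^−60) = $229.68.
Total interest on Option B = 60 × $229.68 − $11,000 = $2,780.80.
Option A is lower by $1,325.88.

Option A by $1,326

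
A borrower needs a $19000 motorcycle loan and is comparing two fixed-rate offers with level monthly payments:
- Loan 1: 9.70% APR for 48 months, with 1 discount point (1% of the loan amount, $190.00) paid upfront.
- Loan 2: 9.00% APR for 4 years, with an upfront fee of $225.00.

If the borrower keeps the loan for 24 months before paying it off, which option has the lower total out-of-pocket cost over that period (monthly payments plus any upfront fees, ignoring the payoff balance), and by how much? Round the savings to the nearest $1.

Loan 2 by $117

Loan 1: at 9.70% the monthly rate is 0.0080833, so the payment is 19,000 × 0.0080833 / (1 − 1.0080833^−48) = $479.16.
Loan 2: at 9.00% the monthly rate is 0.0075000, so the payment is 19,000 × 0.0075000 / (1 − 1.0075000^−48) = $472.82.
Over 24 months: Loan 1 costs 24 × $479.16 + $190.00 = $11,689.84; Loan 2 costs 24 × $472.82 + $225.00 = $11,572.68.
Loan 2 is cheaper by $11,689.84 − $11,572.68 = $117.16.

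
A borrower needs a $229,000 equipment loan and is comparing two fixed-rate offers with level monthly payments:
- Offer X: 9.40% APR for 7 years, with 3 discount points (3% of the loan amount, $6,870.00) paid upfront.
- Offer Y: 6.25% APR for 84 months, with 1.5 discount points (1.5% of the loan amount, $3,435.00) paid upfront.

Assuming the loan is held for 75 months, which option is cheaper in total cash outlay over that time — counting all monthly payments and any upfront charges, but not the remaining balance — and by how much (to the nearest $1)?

Offer Y by $30,299

Offer X: monthly rate = 9.4%/12 = 0.0078333; payment = 229,000 × 0.0078333 / (1 − (1+0.0078333)^−84) = $3,731.06.
Offer Y: at 6.25% the monthly rate is 0.0052083, so the payment is 229,000 × 0.0052083 / (1 − 1.0052083^−84) = $3,372.87.
Over 75 months: Offer X costs 75 × $3,731.06 + $6,870.00 = $286,699.50; Offer Y costs 75 × $3,372.87 + $3,435.00 = $256,400.25.
Offer Y is cheaper by $286,699.50 − $256,400.25 = $30,299.25.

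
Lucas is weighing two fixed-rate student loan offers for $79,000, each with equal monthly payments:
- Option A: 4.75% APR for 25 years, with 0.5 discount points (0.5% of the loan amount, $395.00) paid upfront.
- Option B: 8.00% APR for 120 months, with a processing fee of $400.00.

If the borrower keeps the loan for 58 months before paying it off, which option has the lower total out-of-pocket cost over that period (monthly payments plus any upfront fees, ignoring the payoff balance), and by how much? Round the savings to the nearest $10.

Option A: at 4.75% the monthly rate is 0.0039583, so the payment is 79,000 × 0.0039583 / (1 − 1.0039583^−300) = $450.39.
Option B: at 8.00% the monthly rate is 0.0066667, so the payment is 79,000 × 0.0066667 / (1 − 1.0066667^−120) = $958.49.
Over 58 months: Option A costs 58 × $450.39 + $395.00 = $26,517.62; Option B costs 58 × $958.49 + $400.00 = $55,992.42.
Option A is cheaper by $55,992.42 − $26,517.62 = $29,474.80.

Option A by $29,470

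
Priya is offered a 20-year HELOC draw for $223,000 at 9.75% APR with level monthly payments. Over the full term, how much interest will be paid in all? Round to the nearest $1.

$284,646

Monthly rate = 9.75%/12 = 0.0081250; payment = 223,000 × 0.0081250 / (1 − (1+0.0081250)^−240) = $2,115.19.
Total paid = 240 × $2,115.19 = $507,645.60; interest = $507,645.60 − $223,000 = $284,645.60.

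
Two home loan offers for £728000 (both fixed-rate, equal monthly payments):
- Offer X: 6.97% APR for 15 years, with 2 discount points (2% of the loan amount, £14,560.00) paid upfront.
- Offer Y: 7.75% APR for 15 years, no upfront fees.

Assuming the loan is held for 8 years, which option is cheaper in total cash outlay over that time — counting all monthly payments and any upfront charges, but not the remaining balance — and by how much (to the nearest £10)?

Offer X: monthly rate = 6.97%/12 = 0.0058083; payment = 728,000 × 0.0058083 / (1 − (1+0.0058083)^−180) = £6,531.27.
Offer Y: monthly rate = 7.75%/12 = 0.0064583; payment = 728,000 × 0.0064583 / (1 − (1+0.0064583)^−180) = £6,852.49.
Over 96 months: Offer X costs 96 × £6,531.27 + £14,560.00 = £641,561.92; Offer Y costs 96 × £6,852.49 = £657,839.04.
Offer X is cheaper by £657,839.04 − £641,561.92 = £16,277.12.

Offer X by £16,280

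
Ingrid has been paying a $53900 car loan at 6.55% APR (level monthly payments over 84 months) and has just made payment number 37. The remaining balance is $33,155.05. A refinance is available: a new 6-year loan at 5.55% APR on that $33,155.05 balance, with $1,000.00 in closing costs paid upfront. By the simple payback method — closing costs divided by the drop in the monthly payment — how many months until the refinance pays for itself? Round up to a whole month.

Current payment = 53,900 × 6.55%/12 / (1 − (1+0.0054583)^−84) = $801.69.
Refinanced payment = 33,155.05 × 0.0046250 / (1 − (1+0.0046250)^−72) = $542.46.
Monthly savings = $801.69 − $542.46 = $259.23.
Break-even = $1,000.00 / $259.23 = 3.86 → 4 months.

4 months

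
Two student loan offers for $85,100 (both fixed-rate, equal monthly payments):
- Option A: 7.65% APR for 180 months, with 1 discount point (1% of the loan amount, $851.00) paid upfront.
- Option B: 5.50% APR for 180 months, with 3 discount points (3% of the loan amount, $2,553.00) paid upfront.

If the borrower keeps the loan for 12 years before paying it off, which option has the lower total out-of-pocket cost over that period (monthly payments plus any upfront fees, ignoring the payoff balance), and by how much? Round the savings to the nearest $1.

Option B by $12,816

Option A: at 7.65% the monthly rate is 0.0063750, so the payment is 85,100 × 0.0063750 / (1 − 1.0063750^−180) = $796.16.
Option B: monthly rate = 5.5%/12 = 0.0045833; payment = 85,100 × 0.0045833 / (1 − (1+0.0045833)^−180) = $695.34.
Over 144 months: Option A costs 144 × $796.16 + $851.00 = $115,498.04; Option B costs 144 × $695.34 + $2,553.00 = $102,681.96.
Option B is cheaper by $115,498.04 − $102,681.96 = $12,816.08.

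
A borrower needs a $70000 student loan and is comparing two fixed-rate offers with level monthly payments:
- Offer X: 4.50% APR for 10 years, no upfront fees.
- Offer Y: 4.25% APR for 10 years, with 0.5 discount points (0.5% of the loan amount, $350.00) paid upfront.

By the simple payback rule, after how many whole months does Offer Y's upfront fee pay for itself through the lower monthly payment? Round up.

Offer X: at 4.50% the monthly rate is 0.0037500, so the payment is 70,000 × 0.0037500 / (1 − 1.0037500^−120) = $725.47.
Offer Y: monthly rate = 4.25%/12 = 0.0035417; payment = 70,000 × 0.0035417 / (1 − (1+0.0035417)^−120) = $717.06.
Monthly savings = $725.47 − $717.06 = $8.41.
Break-even = $350.00 / $8.41 = 41.62 → 42 months.

42 months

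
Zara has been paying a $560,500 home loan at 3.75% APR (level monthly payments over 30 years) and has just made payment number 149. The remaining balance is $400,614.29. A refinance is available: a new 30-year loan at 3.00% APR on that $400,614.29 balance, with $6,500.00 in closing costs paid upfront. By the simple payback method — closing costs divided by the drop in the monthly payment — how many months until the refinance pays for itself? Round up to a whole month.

8 months

Current payment = 560,500 × 3.75%/12 / (1 − (1+0.0031250)^−360) = $2,595.76.
Refinanced payment = 400,614.29 × 0.0025000 / (1 − (1+0.0025000)^−360) = $1,689.01.
Monthly savings = $2,595.76 − $1,689.01 = $906.75.
Break-even = $6,500.00 / $906.75 = 7.17 → 8 months.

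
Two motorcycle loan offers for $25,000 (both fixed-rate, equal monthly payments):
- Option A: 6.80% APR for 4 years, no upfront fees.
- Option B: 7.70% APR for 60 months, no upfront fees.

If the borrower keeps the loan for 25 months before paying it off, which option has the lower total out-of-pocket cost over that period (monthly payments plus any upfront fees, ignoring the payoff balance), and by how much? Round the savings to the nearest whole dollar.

Option B by $2,325

Option A: at 6.80% the monthly rate is 0.0056667, so the payment is 25,000 × 0.0056667 / (1 − 1.0056667^−48) = $596.34.
Option B: at 7.70% the monthly rate is 0.0064167, so the payment is 25,000 × 0.0064167 / (1 − 1.0064167^−60) = $503.33.
Over 25 months: Option A costs 25 × $596.34 = $14,908.50; Option B costs 25 × $503.33 = $12,583.25.
Option B is cheaper by $14,908.50 − $12,583.25 = $2,325.25.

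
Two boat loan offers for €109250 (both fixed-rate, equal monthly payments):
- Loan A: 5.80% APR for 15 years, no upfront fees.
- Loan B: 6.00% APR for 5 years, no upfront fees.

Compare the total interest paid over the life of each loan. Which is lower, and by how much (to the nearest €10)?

Loan A: monthly rate = 5.8%/12 = 0.0048333; payment = 109,250 × 0.0048333 / (1 − (1+0.0048333)^−180) = €910.15.
Total interest on Loan A = 180 × €910.15 − €109,250 = €54,577.00.
Loan B: at 6.00% the monthly rate is 0.0050000, so the payment is 109,250 × 0.0050000 / (1 − 1.0050000^−60) = €2,112.11.
Total interest on Loan B = 60 × €2,112.11 − €109,250 = €17,476.60.
Loan B is lower by €37,100.40.

Loan B by €37,100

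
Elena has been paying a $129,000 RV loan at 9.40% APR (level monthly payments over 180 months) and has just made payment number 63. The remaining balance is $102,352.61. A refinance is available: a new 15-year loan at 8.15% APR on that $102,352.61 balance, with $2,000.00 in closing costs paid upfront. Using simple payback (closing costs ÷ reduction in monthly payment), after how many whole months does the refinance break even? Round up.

Current payment = 129,000 × 9.4%/12 / (1 − (1+0.0078333)^−180) = $1,339.28.
Refinanced payment = 102,352.61 × 0.0067917 / (1 − (1+0.0067917)^−180) = $987.02.
Monthly savings = $1,339.28 − $987.02 = $352.26.
Break-even = $2,000.00 / $352.26 = 5.68 → 6 months.

6 months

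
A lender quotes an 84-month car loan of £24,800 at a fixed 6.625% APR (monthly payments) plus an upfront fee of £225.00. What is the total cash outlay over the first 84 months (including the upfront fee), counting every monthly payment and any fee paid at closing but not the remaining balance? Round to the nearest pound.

Monthly rate = 6.625%/12 = 0.0055208; payment = 24,800 × 0.0055208 / (1 − (1+0.0055208)^−84) = £369.77.
Total outlay = 84 × £369.77 + £225.00 = £31,285.68.

£31,286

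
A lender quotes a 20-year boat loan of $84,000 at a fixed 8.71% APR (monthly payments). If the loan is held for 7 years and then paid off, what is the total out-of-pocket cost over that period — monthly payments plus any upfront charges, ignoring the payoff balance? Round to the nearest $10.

At 8.71% the monthly rate is 0.0072583, so the payment is 84,000 × 0.0072583 / (1 − 1.0072583^−240) = $740.17.
Total outlay = 84 × $740.17 = $62,174.28.

$62,170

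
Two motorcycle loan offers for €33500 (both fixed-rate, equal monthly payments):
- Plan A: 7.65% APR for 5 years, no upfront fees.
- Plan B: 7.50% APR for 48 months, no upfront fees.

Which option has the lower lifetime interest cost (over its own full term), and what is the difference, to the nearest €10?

Plan B by €1,540

Plan A: monthly rate = 7.65%/12 = 0.0063750; payment = 33,500 × 0.0063750 / (1 − (1+0.0063750)^−60) = €673.66.
Total interest on Plan A = 60 × €673.66 − €33,500 = €6,919.60.
Plan B: monthly rate = 7.5%/12 = 0.0062500; payment = 33,500 × 0.0062500 / (1 − (1+0.0062500)^−48) = €809.99.
Total interest on Plan B = 48 × €809.99 − €33,500 = €5,379.52.
Plan B is lower by €1,540.08.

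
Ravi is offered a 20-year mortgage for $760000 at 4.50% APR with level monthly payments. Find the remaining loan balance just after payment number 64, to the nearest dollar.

$618,660

With monthly rate i = 4.5%/12 = 0.0037500, the balance after k of n payments is P · [(1+i)^n − (1+i)^k] / [(1+i)^n − 1].
(1+0.0037500)^240 = 2.45546636 and (1+0.0037500)^64 = 1.27067864, so the balance is 760,000 × (2.45546636 − 1.27067864) / (2.45546636 − 1) = $618,659.90.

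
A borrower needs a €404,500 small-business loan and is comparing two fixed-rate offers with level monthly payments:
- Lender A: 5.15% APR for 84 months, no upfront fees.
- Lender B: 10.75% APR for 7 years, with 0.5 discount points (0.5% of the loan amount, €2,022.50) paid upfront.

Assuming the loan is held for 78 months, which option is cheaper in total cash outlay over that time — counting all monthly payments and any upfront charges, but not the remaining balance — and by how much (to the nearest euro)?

Lender A by €89,948

Lender A: at 5.15% the monthly rate is 0.0042917, so the payment is 404,500 × 0.0042917 / (1 − 1.0042917^−84) = €5,745.72.
Lender B: at 10.75% the monthly rate is 0.0089583, so the payment is 404,500 × 0.0089583 / (1 − 1.0089583^−84) = €6,872.97.
Over 78 months: Lender A costs 78 × €5,745.72 = €448,166.16; Lender B costs 78 × €6,872.97 + €2,022.50 = €538,114.16.
Lender A is cheaper by €538,114.16 − €448,166.16 = €89,948.00.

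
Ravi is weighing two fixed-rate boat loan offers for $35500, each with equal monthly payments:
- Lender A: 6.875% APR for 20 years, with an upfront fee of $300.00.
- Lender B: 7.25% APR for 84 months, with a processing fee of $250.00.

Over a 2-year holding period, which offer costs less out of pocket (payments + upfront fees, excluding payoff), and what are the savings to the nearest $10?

Lender A: monthly rate = 6.875%/12 = 0.0057292; payment = 35,500 × 0.0057292 / (1 − (1+0.0057292)^−240) = $272.57.
Lender B: monthly rate = 7.25%/12 = 0.0060417; payment = 35,500 × 0.0060417 / (1 − (1+0.0060417)^−84) = $540.14.
Over 24 months: Lender A costs 24 × $272.57 + $300.00 = $6,841.68; Lender B costs 24 × $540.14 + $250.00 = $13,213.36.
Lender A is cheaper by $13,213.36 − $6,841.68 = $6,371.68.

Lender A by $6,370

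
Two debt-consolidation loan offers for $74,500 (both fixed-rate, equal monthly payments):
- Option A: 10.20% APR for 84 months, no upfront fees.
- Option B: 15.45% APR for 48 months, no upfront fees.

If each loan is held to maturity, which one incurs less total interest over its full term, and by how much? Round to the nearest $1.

Option B by $4,198

Option A: at 10.20% the monthly rate is 0.0085000, so the payment is 74,500 × 0.0085000 / (1 − 1.0085000^−84) = $1,244.50.
Total interest on Option A = 84 × $1,244.50 − $74,500 = $30,038.00.
Option B: monthly rate = 15.45%/12 = 0.0128750; payment = 74,500 × 0.0128750 / (1 − (1+0.0128750)^−48) = $2,090.42.
Total interest on Option B = 48 × $2,090.42 − $74,500 = $25,840.16.
Option B is lower by $4,197.84.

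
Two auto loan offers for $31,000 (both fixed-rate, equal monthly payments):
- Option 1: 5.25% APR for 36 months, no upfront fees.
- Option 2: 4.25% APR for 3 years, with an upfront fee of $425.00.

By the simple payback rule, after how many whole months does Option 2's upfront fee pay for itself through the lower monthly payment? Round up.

Option 1: monthly rate = 5.25%/12 = 0.0043750; payment = 31,000 × 0.0043750 / (1 − (1+0.0043750)^−36) = $932.58.
Option 2: monthly rate = 4.25%/12 = 0.0035417; payment = 31,000 × 0.0035417 / (1 − (1+0.0035417)^−36) = $918.70.
Monthly savings = $932.58 − $918.70 = $13.88.
Break-even = $425.00 / $13.88 = 30.62 → 31 months.

31 months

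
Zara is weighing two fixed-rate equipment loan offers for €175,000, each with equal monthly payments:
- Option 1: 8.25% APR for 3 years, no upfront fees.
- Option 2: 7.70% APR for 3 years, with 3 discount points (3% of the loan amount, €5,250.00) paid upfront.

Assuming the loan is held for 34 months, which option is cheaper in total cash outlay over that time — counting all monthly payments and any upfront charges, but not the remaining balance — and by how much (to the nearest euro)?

Option 1: at 8.25% the monthly rate is 0.0068750, so the payment is 175,000 × 0.0068750 / (1 − 1.0068750^−36) = €5,504.07.
Option 2: at 7.70% the monthly rate is 0.0064167, so the payment is 175,000 × 0.0064167 / (1 − 1.0064167^−36) = €5,459.68.
Over 34 months: Option 1 costs 34 × €5,504.07 = €187,138.38; Option 2 costs 34 × €5,459.68 + €5,250.00 = €190,879.12.
Option 1 is cheaper by €190,879.12 − €187,138.38 = €3,740.74.

Option 1 by €3,741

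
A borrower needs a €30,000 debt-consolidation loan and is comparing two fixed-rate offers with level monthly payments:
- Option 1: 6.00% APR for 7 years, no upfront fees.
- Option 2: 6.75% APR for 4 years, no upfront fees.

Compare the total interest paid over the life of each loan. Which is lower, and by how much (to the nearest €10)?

Option 2 by €2,500

Option 1: at 6.00% the monthly rate is 0.0050000, so the payment is 30,000 × 0.0050000 / (1 − 1.0050000^−84) = €438.26.
Total interest on Option 1 = 84 × €438.26 − €30,000 = €6,813.84.
Option 2: at 6.75% the monthly rate is 0.0056250, so the payment is 30,000 × 0.0056250 / (1 − 1.0056250^−48) = €714.91.
Total interest on Option 2 = 48 × €714.91 − €30,000 = €4,315.68.
Option 2 is lower by €2,498.16.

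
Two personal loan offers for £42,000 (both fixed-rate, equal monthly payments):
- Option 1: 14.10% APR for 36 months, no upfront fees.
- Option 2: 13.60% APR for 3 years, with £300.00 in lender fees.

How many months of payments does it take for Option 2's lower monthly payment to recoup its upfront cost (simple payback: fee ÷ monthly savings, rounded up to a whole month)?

Option 1: monthly rate = 14.1%/12 = 0.0117500; payment = 42,000 × 0.0117500 / (1 − (1+0.0117500)^−36) = £1,437.50.
Option 2: monthly rate = 13.6%/12 = 0.0113333; payment = 42,000 × 0.0113333 / (1 − (1+0.0113333)^−36) = £1,427.31.
Monthly savings = £1,437.50 − £1,427.31 = £10.19.
Break-even = £300.00 / £10.19 = 29.44 → 30 months.

30 months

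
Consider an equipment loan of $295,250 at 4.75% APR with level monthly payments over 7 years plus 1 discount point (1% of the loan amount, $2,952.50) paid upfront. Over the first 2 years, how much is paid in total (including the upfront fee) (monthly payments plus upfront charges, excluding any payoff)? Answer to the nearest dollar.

$102,275

Monthly rate = 4.75%/12 = 0.0039583; payment = 295,250 × 0.0039583 / (1 − (1+0.0039583)^−84) = $4,138.44.
Total outlay = 24 × $4,138.44 + $2,952.50 = $102,275.06.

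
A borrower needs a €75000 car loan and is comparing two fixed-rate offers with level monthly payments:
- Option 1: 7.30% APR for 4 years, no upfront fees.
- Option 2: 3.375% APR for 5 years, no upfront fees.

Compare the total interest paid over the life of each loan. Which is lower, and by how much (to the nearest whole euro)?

Option 1: at 7.30% the monthly rate is 0.0060833, so the payment is 75,000 × 0.0060833 / (1 − 1.0060833^−48) = €1,806.43.
Total interest on Option 1 = 48 × €1,806.43 − €75,000 = €11,708.64.
Option 2: monthly rate = 3.375%/12 = 0.0028125; payment = 75,000 × 0.0028125 / (1 − (1+0.0028125)^−60) = €1,360.19.
Total interest on Option 2 = 60 × €1,360.19 − €75,000 = €6,611.40.
Option 2 is lower by €5,097.24.

Option 2 by €5,097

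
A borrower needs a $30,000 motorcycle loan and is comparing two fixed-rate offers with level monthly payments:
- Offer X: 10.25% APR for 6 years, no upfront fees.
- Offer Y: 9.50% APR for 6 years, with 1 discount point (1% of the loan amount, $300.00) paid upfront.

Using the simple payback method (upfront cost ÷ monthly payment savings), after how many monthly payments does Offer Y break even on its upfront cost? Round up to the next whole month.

Offer X: at 10.25% the monthly rate is 0.0085417, so the payment is 30,000 × 0.0085417 / (1 − 1.0085417^−72) = $559.56.
Offer Y: monthly rate = 9.5%/12 = 0.0079167; payment = 30,000 × 0.0079167 / (1 − (1+0.0079167)^−72) = $548.24.
Monthly savings = $559.56 − $548.24 = $11.32.
Break-even = $300.00 / $11.32 = 26.50 → 27 months.

27 months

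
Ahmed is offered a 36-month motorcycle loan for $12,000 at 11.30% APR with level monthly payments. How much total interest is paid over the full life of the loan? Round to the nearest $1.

$2,205

Monthly rate = 11.3%/12 = 0.0094167; payment = 12,000 × 0.0094167 / (1 − (1+0.0094167)^−36) = $394.57.
Total paid = 36 × $394.57 = $14,204.52; interest = $14,204.52 − $12,000 = $2,204.52.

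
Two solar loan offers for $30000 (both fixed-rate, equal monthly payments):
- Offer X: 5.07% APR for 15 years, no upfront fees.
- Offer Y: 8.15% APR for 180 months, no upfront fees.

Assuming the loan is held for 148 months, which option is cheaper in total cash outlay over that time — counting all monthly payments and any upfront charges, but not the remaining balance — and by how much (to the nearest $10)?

Offer X by $7,540

Offer X: monthly rate = 5.07%/12 = 0.0042250; payment = 30,000 × 0.0042250 / (1 − (1+0.0042250)^−180) = $238.33.
Offer Y: at 8.15% the monthly rate is 0.0067917, so the payment is 30,000 × 0.0067917 / (1 − 1.0067917^−180) = $289.30.
Over 148 months: Offer X costs 148 × $238.33 = $35,272.84; Offer Y costs 148 × $289.30 = $42,816.40.
Offer X is cheaper by $42,816.40 − $35,272.84 = $7,543.56.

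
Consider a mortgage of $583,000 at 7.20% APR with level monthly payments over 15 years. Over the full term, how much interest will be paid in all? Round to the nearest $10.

At 7.20% the monthly rate is 0.0060000, so the payment is 583,000 × 0.0060000 / (1 − 1.0060000^−180) = $5,305.57.
Total paid = 180 × $5,305.57 = $955,002.60; interest = $955,002.60 − $583,000 = $372,002.60.

$372,000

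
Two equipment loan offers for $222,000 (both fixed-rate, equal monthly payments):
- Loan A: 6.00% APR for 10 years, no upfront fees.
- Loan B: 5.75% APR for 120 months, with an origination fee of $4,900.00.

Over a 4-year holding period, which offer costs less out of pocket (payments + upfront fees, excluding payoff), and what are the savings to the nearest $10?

Loan A by $3,570

Loan A: at 6.00% the monthly rate is 0.0050000, so the payment is 222,000 × 0.0050000 / (1 − 1.0050000^−120) = $2,464.66.
Loan B: monthly rate = 5.75%/12 = 0.0047917; payment = 222,000 × 0.0047917 / (1 − (1+0.0047917)^−120) = $2,436.88.
Over 48 months: Loan A costs 48 × $2,464.66 = $118,303.68; Loan B costs 48 × $2,436.88 + $4,900.00 = $121,870.24.
Loan A is cheaper by $121,870.24 − $118,303.68 = $3,566.56.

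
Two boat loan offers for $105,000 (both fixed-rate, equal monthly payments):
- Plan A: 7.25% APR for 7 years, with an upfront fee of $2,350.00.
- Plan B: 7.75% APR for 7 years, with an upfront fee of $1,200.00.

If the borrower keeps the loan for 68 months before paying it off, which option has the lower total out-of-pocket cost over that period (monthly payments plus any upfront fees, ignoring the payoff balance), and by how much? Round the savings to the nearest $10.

Plan A: at 7.25% the monthly rate is 0.0060417, so the payment is 105,000 × 0.0060417 / (1 − 1.0060417^−84) = $1,597.59.
Plan B: at 7.75% the monthly rate is 0.0064583, so the payment is 105,000 × 0.0064583 / (1 − 1.0064583^−84) = $1,623.51.
Over 68 months: Plan A costs 68 × $1,597.59 + $2,350.00 = $110,986.12; Plan B costs 68 × $1,623.51 + $1,200.00 = $111,598.68.
Plan A is cheaper by $111,598.68 − $110,986.12 = $612.56.

Plan A by $610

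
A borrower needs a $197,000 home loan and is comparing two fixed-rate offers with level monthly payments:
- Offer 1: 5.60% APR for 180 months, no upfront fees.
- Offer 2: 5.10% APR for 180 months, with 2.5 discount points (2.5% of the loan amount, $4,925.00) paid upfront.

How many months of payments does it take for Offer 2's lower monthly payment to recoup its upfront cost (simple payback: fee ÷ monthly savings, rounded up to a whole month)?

Offer 1: at 5.60% the monthly rate is 0.0046667, so the payment is 197,000 × 0.0046667 / (1 − 1.0046667^−180) = $1,620.13.
Offer 2: monthly rate = 5.1%/12 = 0.0042500; payment = 197,000 × 0.0042500 / (1 − (1+0.0042500)^−180) = $1,568.14.
Monthly savings = $1,620.13 − $1,568.14 = $51.99.
Break-even = $4,925.00 / $51.99 = 94.73 → 95 months.

95 months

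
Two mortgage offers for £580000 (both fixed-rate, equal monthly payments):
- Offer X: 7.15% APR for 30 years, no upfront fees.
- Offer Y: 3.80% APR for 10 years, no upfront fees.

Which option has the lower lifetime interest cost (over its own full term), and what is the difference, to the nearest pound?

Offer Y by £712,180

Offer X: monthly rate = 7.15%/12 = 0.0059583; payment = 580,000 × 0.0059583 / (1 − (1+0.0059583)^−360) = £3,917.36.
Total interest on Offer X = 360 × £3,917.36 − £580,000 = £830,249.60.
Offer Y: at 3.80% the monthly rate is 0.0031667, so the payment is 580,000 × 0.0031667 / (1 − 1.0031667^−120) = £5,817.25.
Total interest on Offer Y = 120 × £5,817.25 − £580,000 = £118,070.00.
Offer Y is lower by £712,179.60.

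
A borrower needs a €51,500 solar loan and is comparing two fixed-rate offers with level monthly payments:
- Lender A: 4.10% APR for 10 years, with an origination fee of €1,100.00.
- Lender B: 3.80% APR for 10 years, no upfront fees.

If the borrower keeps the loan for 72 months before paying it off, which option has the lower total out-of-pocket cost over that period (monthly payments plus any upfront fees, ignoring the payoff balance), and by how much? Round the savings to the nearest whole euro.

Lender A: monthly rate = 4.1%/12 = 0.0034167; payment = 51,500 × 0.0034167 / (1 − (1+0.0034167)^−120) = €523.86.
Lender B: monthly rate = 3.8%/12 = 0.0031667; payment = 51,500 × 0.0031667 / (1 − (1+0.0031667)^−120) = €516.53.
Over 72 months: Lender A costs 72 × €523.86 + €1,100.00 = €38,817.92; Lender B costs 72 × €516.53 = €37,190.16.
Lender B is cheaper by €38,817.92 − €37,190.16 = €1,627.76.

Lender B by €1,628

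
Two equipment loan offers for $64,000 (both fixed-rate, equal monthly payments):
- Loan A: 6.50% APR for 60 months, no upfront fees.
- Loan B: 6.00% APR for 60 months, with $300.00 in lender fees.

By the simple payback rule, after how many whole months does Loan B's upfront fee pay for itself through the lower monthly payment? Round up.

Loan A: at 6.50% the monthly rate is 0.0054167, so the payment is 64,000 × 0.0054167 / (1 − 1.0054167^−60) = $1,252.23.
Loan B: monthly rate = 6%/12 = 0.0050000; payment = 64,000 × 0.0050000 / (1 − (1+0.0050000)^−60) = $1,237.30.
Monthly savings = $1,252.23 − $1,237.30 = $14.93.
Break-even = $300.00 / $14.93 = 20.09 → 21 months.

21 months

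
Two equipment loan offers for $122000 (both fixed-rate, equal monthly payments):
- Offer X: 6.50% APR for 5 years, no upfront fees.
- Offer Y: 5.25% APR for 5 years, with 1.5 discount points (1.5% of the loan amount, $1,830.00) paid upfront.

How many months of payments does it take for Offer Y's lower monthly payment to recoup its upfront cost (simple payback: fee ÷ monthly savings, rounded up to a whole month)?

26 months

Offer X: monthly rate = 6.5%/12 = 0.0054167; payment = 122,000 × 0.0054167 / (1 − (1+0.0054167)^−60) = $2,387.07.
Offer Y: at 5.25% the monthly rate is 0.0043750, so the payment is 122,000 × 0.0043750 / (1 − 1.0043750^−60) = $2,316.29.
Monthly savings = $2,387.07 − $2,316.29 = $70.78.
Break-even = $1,830.00 / $70.78 = 25.85 → 26 months.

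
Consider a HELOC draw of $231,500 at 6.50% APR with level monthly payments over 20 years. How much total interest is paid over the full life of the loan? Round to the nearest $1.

At 6.50% the monthly rate is 0.0054167, so the payment is 231,500 × 0.0054167 / (1 − 1.0054167^−240) = $1,726.00.
Total paid = 240 × $1,726.00 = $414,240.00; interest = $414,240.00 − $231,500 = $182,740.00.

$182,740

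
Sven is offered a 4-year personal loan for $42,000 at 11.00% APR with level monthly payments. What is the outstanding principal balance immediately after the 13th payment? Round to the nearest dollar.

With monthly rate i = 11%/12 = 0.0091667, the balance after k of n payments is P · [(1+i)^n − (1+i)^k] / [(1+i)^n − 1].
(1+0.0091667)^48 = 1.54959805 and (1+0.0091667)^13 = 1.12594626, so the balance is 42,000 × (1.54959805 − 1.12594626) / (1.54959805 − 1) = $32,375.25.

$32,375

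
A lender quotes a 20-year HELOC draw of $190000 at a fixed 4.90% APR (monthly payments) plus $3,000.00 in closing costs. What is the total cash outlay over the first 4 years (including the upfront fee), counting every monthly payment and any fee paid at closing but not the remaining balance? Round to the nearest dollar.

At 4.90% the monthly rate is 0.0040833, so the payment is 190,000 × 0.0040833 / (1 − 1.0040833^−240) = $1,243.44.
Total outlay = 48 × $1,243.44 + $3,000.00 = $62,685.12.

$62,685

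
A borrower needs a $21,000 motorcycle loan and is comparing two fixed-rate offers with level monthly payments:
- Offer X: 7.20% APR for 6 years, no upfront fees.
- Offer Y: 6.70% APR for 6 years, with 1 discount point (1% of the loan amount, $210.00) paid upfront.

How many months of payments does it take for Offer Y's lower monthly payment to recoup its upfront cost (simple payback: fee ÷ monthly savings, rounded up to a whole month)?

Offer X: monthly rate = 7.2%/12 = 0.0060000; payment = 21,000 × 0.0060000 / (1 − (1+0.0060000)^−72) = $360.05.
Offer Y: monthly rate = 6.7%/12 = 0.0055833; payment = 21,000 × 0.0055833 / (1 − (1+0.0055833)^−72) = $355.01.
Monthly savings = $360.05 − $355.01 = $5.04.
Break-even = $210.00 / $5.04 = 41.67 → 42 months.

42 months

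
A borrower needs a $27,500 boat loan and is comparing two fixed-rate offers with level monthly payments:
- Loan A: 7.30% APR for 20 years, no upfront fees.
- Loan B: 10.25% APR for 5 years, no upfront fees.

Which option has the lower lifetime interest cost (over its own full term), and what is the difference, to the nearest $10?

Loan B by $17,100

Loan A: at 7.30% the monthly rate is 0.0060833, so the payment is 27,500 × 0.0060833 / (1 − 1.0060833^−240) = $218.19.
Total interest on Loan A = 240 × $218.19 − $27,500 = $24,865.60.
Loan B: monthly rate = 10.25%/12 = 0.0085417; payment = 27,500 × 0.0085417 / (1 − (1+0.0085417)^−60) = $587.68.
Total interest on Loan B = 60 × $587.68 − $27,500 = $7,760.80.
Loan B is lower by $17,104.80.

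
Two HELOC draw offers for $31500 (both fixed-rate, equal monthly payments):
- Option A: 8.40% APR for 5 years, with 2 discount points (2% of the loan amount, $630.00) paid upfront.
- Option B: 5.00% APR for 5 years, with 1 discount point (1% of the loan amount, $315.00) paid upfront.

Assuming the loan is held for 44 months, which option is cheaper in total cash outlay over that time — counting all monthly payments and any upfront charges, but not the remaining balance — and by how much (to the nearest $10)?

Option A: at 8.40% the monthly rate is 0.0070000, so the payment is 31,500 × 0.0070000 / (1 − 1.0070000^−60) = $644.75.
Option B: at 5.00% the monthly rate is 0.0041667, so the payment is 31,500 × 0.0041667 / (1 − 1.0041667^−60) = $594.44.
Over 44 months: Option A costs 44 × $644.75 + $630.00 = $28,999.00; Option B costs 44 × $594.44 + $315.00 = $26,470.36.
Option B is cheaper by $28,999.00 − $26,470.36 = $2,528.64.

Option B by $2,530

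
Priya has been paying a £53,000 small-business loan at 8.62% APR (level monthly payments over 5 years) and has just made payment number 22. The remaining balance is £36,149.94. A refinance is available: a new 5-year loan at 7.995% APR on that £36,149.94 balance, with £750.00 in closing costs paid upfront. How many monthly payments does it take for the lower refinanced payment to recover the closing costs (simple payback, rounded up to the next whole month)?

Current payment = 53,000 × 8.62%/12 / (1 − (1+0.0071833)^−60) = £1,090.44.
Refinanced payment = 36,149.94 × 0.0066625 / (1 − (1+0.0066625)^−60) = £732.90.
Monthly savings = £1,090.44 − £732.90 = £357.54.
Break-even = £750.00 / £357.54 = 2.10 → 3 months.

3 months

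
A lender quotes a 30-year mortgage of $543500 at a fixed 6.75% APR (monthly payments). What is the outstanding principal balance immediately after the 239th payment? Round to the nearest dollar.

With monthly rate i = 6.75%/12 = 0.0056250, the balance after k of n payments is P · [(1+i)^n − (1+i)^k] / [(1+i)^n − 1].
(1+0.0056250)^360 = 7.53324548 and (1+0.0056250)^239 = 3.82136644, so the balance is 543,500 × (7.53324548 − 3.82136644) / (7.53324548 − 1) = $308,790.82.

$308,791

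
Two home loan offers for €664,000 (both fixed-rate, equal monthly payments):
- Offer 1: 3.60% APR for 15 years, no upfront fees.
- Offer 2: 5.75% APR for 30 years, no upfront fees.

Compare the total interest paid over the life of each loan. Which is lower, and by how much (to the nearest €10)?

Offer 1 by €534,660

Offer 1: monthly rate = 3.6%/12 = 0.0030000; payment = 664,000 × 0.0030000 / (1 − (1+0.0030000)^−180) = €4,779.49.
Total interest on Offer 1 = 180 × €4,779.49 − €664,000 = €196,308.20.
Offer 2: monthly rate = 5.75%/12 = 0.0047917; payment = 664,000 × 0.0047917 / (1 − (1+0.0047917)^−360) = €3,874.92.
Total interest on Offer 2 = 360 × €3,874.92 − €664,000 = €730,971.20.
Offer 1 is lower by €534,663.00.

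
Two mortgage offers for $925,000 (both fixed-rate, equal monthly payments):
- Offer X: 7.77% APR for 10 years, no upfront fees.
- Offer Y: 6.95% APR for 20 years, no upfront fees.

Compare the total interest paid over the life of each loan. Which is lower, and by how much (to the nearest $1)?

Offer X by $381,223

Offer X: at 7.77% the monthly rate is 0.0064750, so the payment is 925,000 × 0.0064750 / (1 − 1.0064750^−120) = $11,110.70.
Total interest on Offer X = 120 × $11,110.70 − $925,000 = $408,284.00.
Offer Y: at 6.95% the monthly rate is 0.0057917, so the payment is 925,000 × 0.0057917 / (1 − 1.0057917^−240) = $7,143.78.
Total interest on Offer Y = 240 × $7,143.78 − $925,000 = $789,507.20.
Offer X is lower by $381,223.20.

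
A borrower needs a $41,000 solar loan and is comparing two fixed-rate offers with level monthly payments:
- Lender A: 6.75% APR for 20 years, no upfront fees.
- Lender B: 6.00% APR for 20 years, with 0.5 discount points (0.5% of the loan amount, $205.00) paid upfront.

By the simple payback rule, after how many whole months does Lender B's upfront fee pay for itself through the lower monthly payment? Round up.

12 months

Lender A: at 6.75% the monthly rate is 0.0056250, so the payment is 41,000 × 0.0056250 / (1 − 1.0056250^−240) = $311.75.
Lender B: monthly rate = 6%/12 = 0.0050000; payment = 41,000 × 0.0050000 / (1 − (1+0.0050000)^−240) = $293.74.
Monthly savings = $311.75 − $293.74 = $18.01.
Break-even = $205.00 / $18.01 = 11.38 → 12 months.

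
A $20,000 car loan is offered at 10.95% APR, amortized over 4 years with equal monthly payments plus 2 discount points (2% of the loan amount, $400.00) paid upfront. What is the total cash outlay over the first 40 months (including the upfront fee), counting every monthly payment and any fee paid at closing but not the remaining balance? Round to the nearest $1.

$21,057

At 10.95% the monthly rate is 0.0091250, so the payment is 20,000 × 0.0091250 / (1 − 1.0091250^−48) = $516.42.
Total outlay = 40 × $516.42 + $400.00 = $21,056.80.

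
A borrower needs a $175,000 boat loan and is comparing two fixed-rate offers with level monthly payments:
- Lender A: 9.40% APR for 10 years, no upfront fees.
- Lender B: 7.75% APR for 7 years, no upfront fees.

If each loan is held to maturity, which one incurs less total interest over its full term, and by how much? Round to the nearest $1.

Lender A: monthly rate = 9.4%/12 = 0.0078333; payment = 175,000 × 0.0078333 / (1 − (1+0.0078333)^−120) = $2,254.89.
Total interest on Lender A = 120 × $2,254.89 − $175,000 = $95,586.80.
Lender B: at 7.75% the monthly rate is 0.0064583, so the payment is 175,000 × 0.0064583 / (1 − 1.0064583^−84) = $2,705.84.
Total interest on Lender B = 84 × $2,705.84 − $175,000 = $52,290.56.
Lender B is lower by $43,296.24.

Lender B by $43,296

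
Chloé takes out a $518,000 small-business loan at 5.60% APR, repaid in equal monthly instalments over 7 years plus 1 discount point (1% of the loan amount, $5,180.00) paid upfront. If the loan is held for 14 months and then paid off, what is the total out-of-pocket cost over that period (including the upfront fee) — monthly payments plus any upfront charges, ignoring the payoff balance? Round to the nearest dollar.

At 5.60% the monthly rate is 0.0046667, so the payment is 518,000 × 0.0046667 / (1 − 1.0046667^−84) = $7,468.29.
Total outlay = 14 × $7,468.29 + $5,180.00 = $109,736.06.

$109,736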